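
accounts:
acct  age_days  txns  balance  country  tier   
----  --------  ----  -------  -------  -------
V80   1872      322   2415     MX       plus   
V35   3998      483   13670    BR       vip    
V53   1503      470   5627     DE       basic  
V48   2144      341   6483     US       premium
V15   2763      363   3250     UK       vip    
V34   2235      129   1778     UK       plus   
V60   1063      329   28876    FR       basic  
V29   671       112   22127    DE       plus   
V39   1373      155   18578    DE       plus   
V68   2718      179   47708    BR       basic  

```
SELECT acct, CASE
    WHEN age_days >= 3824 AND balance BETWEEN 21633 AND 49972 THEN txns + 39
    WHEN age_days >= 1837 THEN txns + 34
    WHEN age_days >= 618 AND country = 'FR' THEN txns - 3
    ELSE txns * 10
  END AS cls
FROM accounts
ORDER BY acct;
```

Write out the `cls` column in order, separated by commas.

397, 1120, 163, 517, 1550, 375, 4700, 326, 213, 356

acct=V15: age_days >= 1837 → 397
acct=V29: ELSE → 1120
acct=V34: age_days >= 1837 → 163
acct=V35: age_days >= 1837 → 517
acct=V39: ELSE → 1550
acct=V48: age_days >= 1837 → 375
acct=V53: ELSE → 4700
acct=V60: age_days >= 618 AND country = 'FR' → 326
acct=V68: age_days >= 1837 → 213
acct=V80: age_days >= 1837 → 356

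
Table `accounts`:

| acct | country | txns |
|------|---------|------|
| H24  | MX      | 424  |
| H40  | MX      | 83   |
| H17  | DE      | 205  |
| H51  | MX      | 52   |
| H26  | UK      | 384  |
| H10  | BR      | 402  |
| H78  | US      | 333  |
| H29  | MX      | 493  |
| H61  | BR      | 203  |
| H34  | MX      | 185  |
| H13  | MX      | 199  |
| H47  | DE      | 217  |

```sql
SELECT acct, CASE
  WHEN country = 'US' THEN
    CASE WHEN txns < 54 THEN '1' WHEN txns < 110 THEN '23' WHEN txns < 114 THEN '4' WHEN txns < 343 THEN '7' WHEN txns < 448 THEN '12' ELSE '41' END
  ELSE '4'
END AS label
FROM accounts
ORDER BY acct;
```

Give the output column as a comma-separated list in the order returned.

4, 4, 4, 4, 4, 4, 4, 4, 4, 4, 4, 7

acct=H10: country='BR' → outer ELSE → 4
acct=H13: country='MX' → outer ELSE → 4
acct=H17: country='DE' → outer ELSE → 4
acct=H24: country='MX' → outer ELSE → 4
acct=H26: country='UK' → outer ELSE → 4
acct=H29: country='MX' → outer ELSE → 4
acct=H34: country='MX' → outer ELSE → 4
acct=H40: country='MX' → outer ELSE → 4
acct=H47: country='DE' → outer ELSE → 4
acct=H51: country='MX' → outer ELSE → 4
acct=H61: country='BR' → outer ELSE → 4
acct=H78: country='US' → inner[txns < 343] → 7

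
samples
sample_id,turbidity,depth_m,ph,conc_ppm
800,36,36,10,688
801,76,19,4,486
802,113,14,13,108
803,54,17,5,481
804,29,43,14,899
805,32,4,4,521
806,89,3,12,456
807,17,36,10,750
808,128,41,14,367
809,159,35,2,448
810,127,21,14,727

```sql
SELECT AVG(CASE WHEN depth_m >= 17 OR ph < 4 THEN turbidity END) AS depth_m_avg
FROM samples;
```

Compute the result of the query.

sample_id=800: ✓ → 36
sample_id=801: ✓ → 76
sample_id=802: ✗
sample_id=803: ✓ → 54
sample_id=804: ✓ → 29
sample_id=805: ✗
sample_id=806: ✗
sample_id=807: ✓ → 17
sample_id=808: ✓ → 128
sample_id=809: ✓ → 159
sample_id=810: ✓ → 127
depth_m_avg = (36 + 76 + 54 + 29 + 17 + 128 + 159 + 127) / 8 = 78.25

78.25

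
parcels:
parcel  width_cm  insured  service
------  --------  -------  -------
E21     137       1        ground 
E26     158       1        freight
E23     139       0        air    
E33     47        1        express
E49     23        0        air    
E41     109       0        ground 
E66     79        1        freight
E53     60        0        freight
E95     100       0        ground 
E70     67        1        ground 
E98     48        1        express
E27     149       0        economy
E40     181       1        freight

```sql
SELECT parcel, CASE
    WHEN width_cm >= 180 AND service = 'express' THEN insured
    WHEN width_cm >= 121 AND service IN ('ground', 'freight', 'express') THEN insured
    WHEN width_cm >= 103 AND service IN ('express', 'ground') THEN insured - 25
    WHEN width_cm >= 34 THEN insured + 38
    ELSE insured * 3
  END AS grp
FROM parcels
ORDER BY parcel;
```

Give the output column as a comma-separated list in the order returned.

parcel=E21: width_cm >= 121 AND service IN ('ground', 'freight', 'express') → 1
parcel=E23: width_cm >= 34 → 38
parcel=E26: width_cm >= 121 AND service IN ('ground', 'freight', 'express') → 1
parcel=E27: width_cm >= 34 → 38
parcel=E33: width_cm >= 34 → 39
parcel=E40: width_cm >= 121 AND service IN ('ground', 'freight', 'express') → 1
parcel=E41: width_cm >= 103 AND service IN ('express', 'ground') → -25
parcel=E49: ELSE → 0
parcel=E53: width_cm >= 34 → 38
parcel=E66: width_cm >= 34 → 39
parcel=E70: width_cm >= 34 → 39
parcel=E95: width_cm >= 34 → 38
parcel=E98: width_cm >= 34 → 39

1, 38, 1, 38, 39, 1, -25, 0, 38, 39, 39, 38, 39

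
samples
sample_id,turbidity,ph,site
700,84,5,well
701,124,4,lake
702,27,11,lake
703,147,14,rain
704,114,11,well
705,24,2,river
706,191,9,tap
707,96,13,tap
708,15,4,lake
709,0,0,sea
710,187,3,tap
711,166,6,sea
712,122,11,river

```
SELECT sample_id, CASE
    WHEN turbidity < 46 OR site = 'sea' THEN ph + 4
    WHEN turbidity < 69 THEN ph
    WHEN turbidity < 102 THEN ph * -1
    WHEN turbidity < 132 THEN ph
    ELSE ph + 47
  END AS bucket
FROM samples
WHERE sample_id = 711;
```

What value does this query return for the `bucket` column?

10

sample_id = 711: turbidity=166, ph=6, site=sea.
turbidity < 46 OR site = 'sea' → true → 10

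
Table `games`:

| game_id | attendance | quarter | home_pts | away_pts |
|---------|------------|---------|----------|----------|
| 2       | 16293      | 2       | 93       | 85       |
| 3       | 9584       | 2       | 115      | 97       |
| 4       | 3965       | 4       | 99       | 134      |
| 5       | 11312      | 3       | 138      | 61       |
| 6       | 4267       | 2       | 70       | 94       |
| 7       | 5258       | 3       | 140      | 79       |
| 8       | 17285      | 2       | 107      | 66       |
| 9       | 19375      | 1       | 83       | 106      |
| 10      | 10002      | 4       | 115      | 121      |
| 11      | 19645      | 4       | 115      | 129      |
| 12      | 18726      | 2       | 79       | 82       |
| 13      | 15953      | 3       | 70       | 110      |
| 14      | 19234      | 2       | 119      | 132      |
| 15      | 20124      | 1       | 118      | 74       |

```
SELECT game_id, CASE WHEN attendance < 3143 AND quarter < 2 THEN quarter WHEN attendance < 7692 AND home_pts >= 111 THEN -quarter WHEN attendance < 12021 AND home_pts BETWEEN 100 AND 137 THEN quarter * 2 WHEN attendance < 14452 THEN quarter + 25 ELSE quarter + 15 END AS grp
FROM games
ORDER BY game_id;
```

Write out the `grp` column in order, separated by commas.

17, 4, 29, 28, 27, -3, 17, 16, 8, 19, 17, 18, 17, 16

game_id=2: ELSE → 17
game_id=3: attendance < 12021 AND home_pts BETWEEN 100 AND 137 → 4
game_id=4: attendance < 14452 → 29
game_id=5: attendance < 14452 → 28
game_id=6: attendance < 14452 → 27
game_id=7: attendance < 7692 AND home_pts >= 111 → -3
game_id=8: ELSE → 17
game_id=9: ELSE → 16
game_id=10: attendance < 12021 AND home_pts BETWEEN 100 AND 137 → 8
game_id=11: ELSE → 19
game_id=12: ELSE → 17
game_id=13: ELSE → 18
game_id=14: ELSE → 17
game_id=15: ELSE → 16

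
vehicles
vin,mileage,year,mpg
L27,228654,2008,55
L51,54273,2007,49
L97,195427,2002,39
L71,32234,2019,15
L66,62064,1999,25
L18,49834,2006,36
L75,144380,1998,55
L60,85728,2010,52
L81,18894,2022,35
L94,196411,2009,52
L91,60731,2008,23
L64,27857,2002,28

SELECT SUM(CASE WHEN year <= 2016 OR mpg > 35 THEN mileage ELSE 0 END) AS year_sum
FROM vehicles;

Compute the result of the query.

vin=L27: ✓ → 228654
vin=L51: ✓ → 54273
vin=L97: ✓ → 195427
vin=L71: ✗
vin=L66: ✓ → 62064
vin=L18: ✓ → 49834
vin=L75: ✓ → 144380
vin=L60: ✓ → 85728
vin=L81: ✗
vin=L94: ✓ → 196411
vin=L91: ✓ → 60731
vin=L64: ✓ → 27857
year_sum = 228654 + 54273 + 195427 + 62064 + 49834 + 144380 + 85728 + 196411 + 60731 + 27857 = 1105359

1105359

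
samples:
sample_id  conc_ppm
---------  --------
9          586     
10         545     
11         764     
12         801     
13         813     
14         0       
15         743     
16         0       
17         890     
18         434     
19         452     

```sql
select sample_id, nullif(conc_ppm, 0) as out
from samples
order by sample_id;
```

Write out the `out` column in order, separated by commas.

sample_id=9: conc_ppm=586 vs 0: differ → 586
sample_id=10: conc_ppm=545 vs 0: differ → 545
sample_id=11: conc_ppm=764 vs 0: differ → 764
sample_id=12: conc_ppm=801 vs 0: differ → 801
sample_id=13: conc_ppm=813 vs 0: differ → 813
sample_id=14: conc_ppm=0 vs 0: equal → NULL
sample_id=15: conc_ppm=743 vs 0: differ → 743
sample_id=16: conc_ppm=0 vs 0: equal → NULL
sample_id=17: conc_ppm=890 vs 0: differ → 890
sample_id=18: conc_ppm=434 vs 0: differ → 434
sample_id=19: conc_ppm=452 vs 0: differ → 452

586, 545, 764, 801, 813, NULL, 743, NULL, 890, 434, 452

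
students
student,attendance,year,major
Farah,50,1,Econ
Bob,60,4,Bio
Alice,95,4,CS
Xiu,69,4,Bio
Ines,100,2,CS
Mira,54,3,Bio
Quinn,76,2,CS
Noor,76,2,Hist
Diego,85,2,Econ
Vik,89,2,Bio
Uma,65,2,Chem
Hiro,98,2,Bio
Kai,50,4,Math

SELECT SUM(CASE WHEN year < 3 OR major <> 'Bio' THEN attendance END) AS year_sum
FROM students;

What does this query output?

784

student=Farah: ✓ → 50
student=Bob: ✗
student=Alice: ✓ → 95
student=Xiu: ✗
student=Ines: ✓ → 100
student=Mira: ✗
student=Quinn: ✓ → 76
student=Noor: ✓ → 76
student=Diego: ✓ → 85
student=Vik: ✓ → 89
student=Uma: ✓ → 65
student=Hiro: ✓ → 98
student=Kai: ✓ → 50
year_sum = 50 + 95 + 100 + 76 + 76 + 85 + 89 + 65 + 98 + 50 = 784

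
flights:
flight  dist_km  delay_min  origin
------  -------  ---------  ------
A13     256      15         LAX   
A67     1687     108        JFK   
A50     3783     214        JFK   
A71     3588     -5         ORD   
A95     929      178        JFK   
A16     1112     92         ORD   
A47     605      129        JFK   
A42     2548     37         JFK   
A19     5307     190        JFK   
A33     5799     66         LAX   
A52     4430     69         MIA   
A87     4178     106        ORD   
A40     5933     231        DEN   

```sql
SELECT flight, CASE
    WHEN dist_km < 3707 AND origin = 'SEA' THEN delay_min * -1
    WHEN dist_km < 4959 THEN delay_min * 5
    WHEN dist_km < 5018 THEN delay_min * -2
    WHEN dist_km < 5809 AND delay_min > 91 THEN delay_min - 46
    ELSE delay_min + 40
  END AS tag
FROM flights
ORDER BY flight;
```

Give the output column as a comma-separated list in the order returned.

flight=A13: dist_km < 4959 → 75
flight=A16: dist_km < 4959 → 460
flight=A19: dist_km < 5809 AND delay_min > 91 → 144
flight=A33: ELSE → 106
flight=A40: ELSE → 271
flight=A42: dist_km < 4959 → 185
flight=A47: dist_km < 4959 → 645
flight=A50: dist_km < 4959 → 1070
flight=A52: dist_km < 4959 → 345
flight=A67: dist_km < 4959 → 540
flight=A71: dist_km < 4959 → -25
flight=A87: dist_km < 4959 → 530
flight=A95: dist_km < 4959 → 890

75, 460, 144, 106, 271, 185, 645, 1070, 345, 540, -25, 530, 890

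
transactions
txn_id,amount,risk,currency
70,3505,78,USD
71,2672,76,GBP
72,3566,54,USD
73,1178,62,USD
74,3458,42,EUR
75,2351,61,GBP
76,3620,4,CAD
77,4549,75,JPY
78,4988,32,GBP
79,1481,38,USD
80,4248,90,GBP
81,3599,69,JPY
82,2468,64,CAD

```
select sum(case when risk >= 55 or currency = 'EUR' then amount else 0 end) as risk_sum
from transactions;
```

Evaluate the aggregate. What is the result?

txn_id=70: ✓ → 3505
txn_id=71: ✓ → 2672
txn_id=72: ✗
txn_id=73: ✓ → 1178
txn_id=74: ✓ → 3458
txn_id=75: ✓ → 2351
txn_id=76: ✗
txn_id=77: ✓ → 4549
txn_id=78: ✗
txn_id=79: ✗
txn_id=80: ✓ → 4248
txn_id=81: ✓ → 3599
txn_id=82: ✓ → 2468
risk_sum = 3505 + 2672 + 1178 + 3458 + 2351 + 4549 + 4248 + 3599 + 2468 = 28028

28028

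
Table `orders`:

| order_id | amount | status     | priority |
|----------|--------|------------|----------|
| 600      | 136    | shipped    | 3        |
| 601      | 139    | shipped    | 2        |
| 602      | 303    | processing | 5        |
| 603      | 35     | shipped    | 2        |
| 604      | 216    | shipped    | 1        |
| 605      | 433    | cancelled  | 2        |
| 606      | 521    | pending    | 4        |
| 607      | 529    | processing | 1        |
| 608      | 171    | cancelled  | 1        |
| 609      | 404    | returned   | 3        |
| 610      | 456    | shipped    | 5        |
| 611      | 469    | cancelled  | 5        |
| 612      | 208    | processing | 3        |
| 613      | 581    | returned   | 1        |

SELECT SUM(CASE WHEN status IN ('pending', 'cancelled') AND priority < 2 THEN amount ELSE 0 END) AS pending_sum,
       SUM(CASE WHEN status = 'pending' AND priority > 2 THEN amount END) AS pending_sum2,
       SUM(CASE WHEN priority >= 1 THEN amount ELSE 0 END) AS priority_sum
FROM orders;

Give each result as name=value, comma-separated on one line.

[pending_sum: status IN ('pending', 'cancelled') AND priority < 2]
order_id=600: ✗
order_id=601: ✗
order_id=602: ✗
order_id=603: ✗
order_id=604: ✗
order_id=605: ✗
order_id=606: ✗
order_id=607: ✗
order_id=608: ✓ → 171
order_id=609: ✗
order_id=610: ✗
order_id=611: ✗
order_id=612: ✗
order_id=613: ✗
pending_sum = 171
—
[pending_sum2: status = 'pending' AND priority > 2]
order_id=600: ✗
order_id=601: ✗
order_id=602: ✗
order_id=603: ✗
order_id=604: ✗
order_id=605: ✗
order_id=606: ✓ → 521
order_id=607: ✗
order_id=608: ✗
order_id=609: ✗
order_id=610: ✗
order_id=611: ✗
order_id=612: ✗
order_id=613: ✗
pending_sum2 = 521
—
[priority_sum: priority >= 1]
order_id=600: ✓ → 136
order_id=601: ✓ → 139
order_id=602: ✓ → 303
order_id=603: ✓ → 35
order_id=604: ✓ → 216
order_id=605: ✓ → 433
order_id=606: ✓ → 521
order_id=607: ✓ → 529
order_id=608: ✓ → 171
order_id=609: ✓ → 404
order_id=610: ✓ → 456
order_id=611: ✓ → 469
order_id=612: ✓ → 208
order_id=613: ✓ → 581
priority_sum = 136 + 139 + 303 + 35 + 216 + 433 + 521 + 529 + 171 + 404 + 456 + 469 + 208 + 581 = 4601

pending_sum=171, pending_sum2=521, priority_sum=4601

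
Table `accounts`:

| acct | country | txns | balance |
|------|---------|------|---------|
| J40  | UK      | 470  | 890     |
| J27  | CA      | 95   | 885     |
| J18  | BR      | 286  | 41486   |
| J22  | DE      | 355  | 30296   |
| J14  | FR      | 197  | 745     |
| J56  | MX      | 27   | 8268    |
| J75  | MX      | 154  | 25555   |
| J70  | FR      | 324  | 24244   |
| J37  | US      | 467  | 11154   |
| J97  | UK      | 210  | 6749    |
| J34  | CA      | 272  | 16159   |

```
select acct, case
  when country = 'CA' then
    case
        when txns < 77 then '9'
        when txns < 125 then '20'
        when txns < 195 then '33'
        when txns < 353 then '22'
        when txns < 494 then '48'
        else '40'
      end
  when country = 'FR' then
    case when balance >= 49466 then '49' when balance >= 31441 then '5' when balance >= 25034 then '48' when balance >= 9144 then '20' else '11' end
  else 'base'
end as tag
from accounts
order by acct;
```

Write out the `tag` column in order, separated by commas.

acct=J14: country='FR' → inner[ELSE] → 11
acct=J18: country='BR' → outer ELSE → base
acct=J22: country='DE' → outer ELSE → base
acct=J27: country='CA' → inner[txns < 125] → 20
acct=J34: country='CA' → inner[txns < 353] → 22
acct=J37: country='US' → outer ELSE → base
acct=J40: country='UK' → outer ELSE → base
acct=J56: country='MX' → outer ELSE → base
acct=J70: country='FR' → inner[balance >= 9144] → 20
acct=J75: country='MX' → outer ELSE → base
acct=J97: country='UK' → outer ELSE → base

11, base, base, 20, 22, base, base, base, 20, base, base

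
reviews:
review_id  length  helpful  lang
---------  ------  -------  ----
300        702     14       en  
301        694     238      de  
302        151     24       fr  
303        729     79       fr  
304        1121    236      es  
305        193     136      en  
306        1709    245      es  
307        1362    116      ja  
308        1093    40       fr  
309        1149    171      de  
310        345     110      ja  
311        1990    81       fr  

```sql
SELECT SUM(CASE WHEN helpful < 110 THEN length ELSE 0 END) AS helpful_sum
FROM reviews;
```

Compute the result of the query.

4665

review_id=300: ✓ → 702
review_id=301: ✗
review_id=302: ✓ → 151
review_id=303: ✓ → 729
review_id=304: ✗
review_id=305: ✗
review_id=306: ✗
review_id=307: ✗
review_id=308: ✓ → 1093
review_id=309: ✗
review_id=310: ✗
review_id=311: ✓ → 1990
helpful_sum = 702 + 151 + 729 + 1093 + 1990 = 4665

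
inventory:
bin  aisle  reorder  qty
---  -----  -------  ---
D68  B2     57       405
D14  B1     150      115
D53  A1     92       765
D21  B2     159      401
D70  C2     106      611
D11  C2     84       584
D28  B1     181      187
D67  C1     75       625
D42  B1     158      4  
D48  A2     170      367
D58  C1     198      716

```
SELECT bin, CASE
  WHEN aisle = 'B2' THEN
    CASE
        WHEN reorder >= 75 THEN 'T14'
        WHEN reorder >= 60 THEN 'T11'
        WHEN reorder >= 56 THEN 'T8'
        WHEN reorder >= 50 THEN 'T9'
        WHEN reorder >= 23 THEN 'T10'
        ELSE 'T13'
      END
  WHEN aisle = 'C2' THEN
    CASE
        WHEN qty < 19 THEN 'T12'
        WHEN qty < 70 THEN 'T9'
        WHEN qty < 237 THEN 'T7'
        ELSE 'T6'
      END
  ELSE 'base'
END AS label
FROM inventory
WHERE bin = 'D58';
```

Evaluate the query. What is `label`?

base

bin = D58: aisle=C1, reorder=198, qty=716.
aisle='C1' → outer ELSE → base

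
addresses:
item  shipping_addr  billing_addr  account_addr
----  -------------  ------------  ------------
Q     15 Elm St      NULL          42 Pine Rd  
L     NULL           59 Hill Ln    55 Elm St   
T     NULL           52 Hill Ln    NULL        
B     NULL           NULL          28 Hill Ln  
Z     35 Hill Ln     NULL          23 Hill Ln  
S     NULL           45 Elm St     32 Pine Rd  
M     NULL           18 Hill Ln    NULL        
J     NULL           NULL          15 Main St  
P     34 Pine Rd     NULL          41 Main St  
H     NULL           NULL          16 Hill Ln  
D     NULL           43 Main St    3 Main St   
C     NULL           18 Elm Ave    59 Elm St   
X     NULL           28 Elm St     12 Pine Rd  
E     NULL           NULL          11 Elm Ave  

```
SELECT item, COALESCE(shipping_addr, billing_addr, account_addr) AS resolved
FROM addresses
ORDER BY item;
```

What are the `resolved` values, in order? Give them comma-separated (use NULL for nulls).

28 Hill Ln, 18 Elm Ave, 43 Main St, 11 Elm Ave, 16 Hill Ln, 15 Main St, 59 Hill Ln, 18 Hill Ln, 34 Pine Rd, 15 Elm St, 45 Elm St, 52 Hill Ln, 28 Elm St, 35 Hill Ln

item=B: shipping_addr=NULL, billing_addr=NULL, account_addr=28 Hill Ln → 28 Hill Ln
item=C: shipping_addr=NULL, billing_addr=18 Elm Ave → 18 Elm Ave
item=D: shipping_addr=NULL, billing_addr=43 Main St → 43 Main St
item=E: shipping_addr=NULL, billing_addr=NULL, account_addr=11 Elm Ave → 11 Elm Ave
item=H: shipping_addr=NULL, billing_addr=NULL, account_addr=16 Hill Ln → 16 Hill Ln
item=J: shipping_addr=NULL, billing_addr=NULL, account_addr=15 Main St → 15 Main St
item=L: shipping_addr=NULL, billing_addr=59 Hill Ln → 59 Hill Ln
item=M: shipping_addr=NULL, billing_addr=18 Hill Ln → 18 Hill Ln
item=P: shipping_addr=34 Pine Rd → 34 Pine Rd
item=Q: shipping_addr=15 Elm St → 15 Elm St
item=S: shipping_addr=NULL, billing_addr=45 Elm St → 45 Elm St
item=T: shipping_addr=NULL, billing_addr=52 Hill Ln → 52 Hill Ln
item=X: shipping_addr=NULL, billing_addr=28 Elm St → 28 Elm St
item=Z: shipping_addr=35 Hill Ln → 35 Hill Ln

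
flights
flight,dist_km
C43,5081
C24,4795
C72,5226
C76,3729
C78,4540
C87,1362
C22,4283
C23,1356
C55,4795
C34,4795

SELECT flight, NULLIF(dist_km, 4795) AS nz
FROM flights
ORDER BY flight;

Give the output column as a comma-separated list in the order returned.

flight=C22: dist_km=4283 vs 4795: differ → 4283
flight=C23: dist_km=1356 vs 4795: differ → 1356
flight=C24: dist_km=4795 vs 4795: equal → NULL
flight=C34: dist_km=4795 vs 4795: equal → NULL
flight=C43: dist_km=5081 vs 4795: differ → 5081
flight=C55: dist_km=4795 vs 4795: equal → NULL
flight=C72: dist_km=5226 vs 4795: differ → 5226
flight=C76: dist_km=3729 vs 4795: differ → 3729
flight=C78: dist_km=4540 vs 4795: differ → 4540
flight=C87: dist_km=1362 vs 4795: differ → 1362

4283, 1356, NULL, NULL, 5081, NULL, 5226, 3729, 4540, 1362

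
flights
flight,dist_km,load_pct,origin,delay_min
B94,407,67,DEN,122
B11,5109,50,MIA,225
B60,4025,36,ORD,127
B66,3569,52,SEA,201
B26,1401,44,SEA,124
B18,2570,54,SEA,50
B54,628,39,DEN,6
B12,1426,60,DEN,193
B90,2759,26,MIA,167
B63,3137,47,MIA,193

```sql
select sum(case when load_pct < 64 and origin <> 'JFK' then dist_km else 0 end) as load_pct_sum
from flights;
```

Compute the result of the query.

flight=B94: ✗
flight=B11: ✓ → 5109
flight=B60: ✓ → 4025
flight=B66: ✓ → 3569
flight=B26: ✓ → 1401
flight=B18: ✓ → 2570
flight=B54: ✓ → 628
flight=B12: ✓ → 1426
flight=B90: ✓ → 2759
flight=B63: ✓ → 3137
load_pct_sum = 5109 + 4025 + 3569 + 1401 + 2570 + 628 + 1426 + 2759 + 3137 = 24624

24624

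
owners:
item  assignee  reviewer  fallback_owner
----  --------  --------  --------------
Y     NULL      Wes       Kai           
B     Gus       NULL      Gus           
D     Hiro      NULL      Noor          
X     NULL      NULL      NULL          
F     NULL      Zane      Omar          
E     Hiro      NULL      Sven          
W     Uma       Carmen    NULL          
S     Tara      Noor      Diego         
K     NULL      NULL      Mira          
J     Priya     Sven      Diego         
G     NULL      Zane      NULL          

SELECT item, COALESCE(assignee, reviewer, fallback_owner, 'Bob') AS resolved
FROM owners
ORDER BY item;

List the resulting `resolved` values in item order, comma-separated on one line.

Gus, Hiro, Hiro, Zane, Zane, Priya, Mira, Tara, Uma, Bob, Wes

item=B: assignee=Gus → Gus
item=D: assignee=Hiro → Hiro
item=E: assignee=Hiro → Hiro
item=F: assignee=NULL, reviewer=Zane → Zane
item=G: assignee=NULL, reviewer=Zane → Zane
item=J: assignee=Priya → Priya
item=K: assignee=NULL, reviewer=NULL, fallback_owner=Mira → Mira
item=S: assignee=Tara → Tara
item=W: assignee=Uma → Uma
item=X: assignee=NULL, reviewer=NULL, fallback_owner=NULL, → literal Bob → Bob
item=Y: assignee=NULL, reviewer=Wes → Wes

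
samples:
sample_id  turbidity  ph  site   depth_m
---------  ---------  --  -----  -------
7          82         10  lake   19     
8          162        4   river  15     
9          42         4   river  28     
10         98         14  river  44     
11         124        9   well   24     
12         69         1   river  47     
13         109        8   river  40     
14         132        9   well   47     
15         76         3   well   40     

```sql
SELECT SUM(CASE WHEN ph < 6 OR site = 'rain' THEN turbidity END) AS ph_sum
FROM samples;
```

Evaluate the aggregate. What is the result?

sample_id=7: ✗
sample_id=8: ✓ → 162
sample_id=9: ✓ → 42
sample_id=10: ✗
sample_id=11: ✗
sample_id=12: ✓ → 69
sample_id=13: ✗
sample_id=14: ✗
sample_id=15: ✓ → 76
ph_sum = 162 + 42 + 69 + 76 = 349

349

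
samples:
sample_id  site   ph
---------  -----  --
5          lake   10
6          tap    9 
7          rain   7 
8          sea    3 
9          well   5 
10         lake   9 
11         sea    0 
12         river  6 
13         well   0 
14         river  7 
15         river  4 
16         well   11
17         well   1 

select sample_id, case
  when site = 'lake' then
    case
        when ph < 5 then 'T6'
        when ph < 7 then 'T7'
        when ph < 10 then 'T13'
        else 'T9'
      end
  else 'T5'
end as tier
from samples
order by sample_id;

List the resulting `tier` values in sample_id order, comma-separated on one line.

T9, T5, T5, T5, T5, T13, T5, T5, T5, T5, T5, T5, T5

sample_id=5: site='lake' → inner[ELSE] → T9
sample_id=6: site='tap' → outer ELSE → T5
sample_id=7: site='rain' → outer ELSE → T5
sample_id=8: site='sea' → outer ELSE → T5
sample_id=9: site='well' → outer ELSE → T5
sample_id=10: site='lake' → inner[ph < 10] → T13
sample_id=11: site='sea' → outer ELSE → T5
sample_id=12: site='river' → outer ELSE → T5
sample_id=13: site='well' → outer ELSE → T5
sample_id=14: site='river' → outer ELSE → T5
sample_id=15: site='river' → outer ELSE → T5
sample_id=16: site='well' → outer ELSE → T5
sample_id=17: site='well' → outer ELSE → T5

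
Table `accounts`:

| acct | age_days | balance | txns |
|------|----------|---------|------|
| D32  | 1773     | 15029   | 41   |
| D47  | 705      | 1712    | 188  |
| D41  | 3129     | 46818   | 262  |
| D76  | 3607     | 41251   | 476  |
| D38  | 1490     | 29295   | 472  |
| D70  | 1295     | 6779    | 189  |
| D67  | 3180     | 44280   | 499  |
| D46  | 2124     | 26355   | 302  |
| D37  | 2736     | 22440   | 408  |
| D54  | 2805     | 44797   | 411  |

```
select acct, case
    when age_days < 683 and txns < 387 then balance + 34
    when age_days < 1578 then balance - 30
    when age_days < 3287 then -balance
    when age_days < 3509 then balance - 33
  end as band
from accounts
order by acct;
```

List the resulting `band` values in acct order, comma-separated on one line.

acct=D32: age_days < 3287 → -15029
acct=D37: age_days < 3287 → -22440
acct=D38: age_days < 1578 → 29265
acct=D41: age_days < 3287 → -46818
acct=D46: age_days < 3287 → -26355
acct=D47: age_days < 1578 → 1682
acct=D54: age_days < 3287 → -44797
acct=D67: age_days < 3287 → -44280
acct=D70: age_days < 1578 → 6749
acct=D76: (no match → NULL) → NULL

-15029, -22440, 29265, -46818, -26355, 1682, -44797, -44280, 6749, NULL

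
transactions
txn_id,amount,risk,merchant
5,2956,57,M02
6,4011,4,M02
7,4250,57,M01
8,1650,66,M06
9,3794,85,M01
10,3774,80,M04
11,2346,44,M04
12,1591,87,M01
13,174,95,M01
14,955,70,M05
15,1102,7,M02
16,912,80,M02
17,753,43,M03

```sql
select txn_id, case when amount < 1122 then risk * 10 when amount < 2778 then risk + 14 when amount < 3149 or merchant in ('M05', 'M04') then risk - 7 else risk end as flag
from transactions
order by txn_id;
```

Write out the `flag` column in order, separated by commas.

txn_id=5: amount < 3149 or merchant in ('M05', 'M04') → 50
txn_id=6: ELSE → 4
txn_id=7: ELSE → 57
txn_id=8: amount < 2778 → 80
txn_id=9: ELSE → 85
txn_id=10: amount < 3149 or merchant in ('M05', 'M04') → 73
txn_id=11: amount < 2778 → 58
txn_id=12: amount < 2778 → 101
txn_id=13: amount < 1122 → 950
txn_id=14: amount < 1122 → 700
txn_id=15: amount < 1122 → 70
txn_id=16: amount < 1122 → 800
txn_id=17: amount < 1122 → 430

50, 4, 57, 80, 85, 73, 58, 101, 950, 700, 70, 800, 430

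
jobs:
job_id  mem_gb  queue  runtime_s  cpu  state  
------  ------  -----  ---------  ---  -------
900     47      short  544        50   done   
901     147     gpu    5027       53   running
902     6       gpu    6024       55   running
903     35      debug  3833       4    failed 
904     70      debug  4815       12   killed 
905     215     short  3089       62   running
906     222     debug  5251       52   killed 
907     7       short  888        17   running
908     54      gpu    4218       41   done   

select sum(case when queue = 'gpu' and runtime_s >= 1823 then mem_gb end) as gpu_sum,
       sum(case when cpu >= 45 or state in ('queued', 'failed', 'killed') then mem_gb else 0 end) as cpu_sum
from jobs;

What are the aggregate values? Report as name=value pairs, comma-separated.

[gpu_sum: queue = 'gpu' and runtime_s >= 1823]
job_id=900: ✗
job_id=901: ✓ → 147
job_id=902: ✓ → 6
job_id=903: ✗
job_id=904: ✗
job_id=905: ✗
job_id=906: ✗
job_id=907: ✗
job_id=908: ✓ → 54
gpu_sum = 147 + 6 + 54 = 207
—
[cpu_sum: cpu >= 45 or state in ('queued', 'failed', 'killed')]
job_id=900: ✓ → 47
job_id=901: ✓ → 147
job_id=902: ✓ → 6
job_id=903: ✓ → 35
job_id=904: ✓ → 70
job_id=905: ✓ → 215
job_id=906: ✓ → 222
job_id=907: ✗
job_id=908: ✗
cpu_sum = 47 + 147 + 6 + 35 + 70 + 215 + 222 = 742

gpu_sum=207, cpu_sum=742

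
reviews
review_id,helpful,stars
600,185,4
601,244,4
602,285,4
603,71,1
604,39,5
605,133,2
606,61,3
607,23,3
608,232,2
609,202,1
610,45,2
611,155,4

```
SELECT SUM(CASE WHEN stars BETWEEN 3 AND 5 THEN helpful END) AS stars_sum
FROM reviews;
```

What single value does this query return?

992

review_id=600: ✓ → 185
review_id=601: ✓ → 244
review_id=602: ✓ → 285
review_id=603: ✗
review_id=604: ✓ → 39
review_id=605: ✗
review_id=606: ✓ → 61
review_id=607: ✓ → 23
review_id=608: ✗
review_id=609: ✗
review_id=610: ✗
review_id=611: ✓ → 155
stars_sum = 185 + 244 + 285 + 39 + 61 + 23 + 155 = 992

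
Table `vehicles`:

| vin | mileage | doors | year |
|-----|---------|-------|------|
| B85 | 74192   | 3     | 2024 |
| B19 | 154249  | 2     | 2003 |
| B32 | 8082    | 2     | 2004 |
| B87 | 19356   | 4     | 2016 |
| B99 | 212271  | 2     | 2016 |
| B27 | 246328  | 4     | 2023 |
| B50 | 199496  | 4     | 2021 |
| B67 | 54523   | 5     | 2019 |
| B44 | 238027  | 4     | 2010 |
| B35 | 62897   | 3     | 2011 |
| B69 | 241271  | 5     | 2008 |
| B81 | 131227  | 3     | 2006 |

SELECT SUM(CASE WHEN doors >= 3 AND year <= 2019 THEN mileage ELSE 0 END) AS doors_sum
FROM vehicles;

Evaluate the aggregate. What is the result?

vin=B85: ✗
vin=B19: ✗
vin=B32: ✗
vin=B87: ✓ → 19356
vin=B99: ✗
vin=B27: ✗
vin=B50: ✗
vin=B67: ✓ → 54523
vin=B44: ✓ → 238027
vin=B35: ✓ → 62897
vin=B69: ✓ → 241271
vin=B81: ✓ → 131227
doors_sum = 19356 + 54523 + 238027 + 62897 + 241271 + 131227 = 747301

747301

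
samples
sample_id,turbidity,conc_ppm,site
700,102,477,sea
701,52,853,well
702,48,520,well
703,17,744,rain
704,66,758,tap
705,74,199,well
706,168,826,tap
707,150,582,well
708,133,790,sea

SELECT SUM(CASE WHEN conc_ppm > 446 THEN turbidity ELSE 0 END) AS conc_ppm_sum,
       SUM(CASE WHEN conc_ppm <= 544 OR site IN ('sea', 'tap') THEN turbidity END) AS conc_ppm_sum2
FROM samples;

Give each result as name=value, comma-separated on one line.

[conc_ppm_sum: conc_ppm > 446]
sample_id=700: ✓ → 102
sample_id=701: ✓ → 52
sample_id=702: ✓ → 48
sample_id=703: ✓ → 17
sample_id=704: ✓ → 66
sample_id=705: ✗
sample_id=706: ✓ → 168
sample_id=707: ✓ → 150
sample_id=708: ✓ → 133
conc_ppm_sum = 102 + 52 + 48 + 17 + 66 + 168 + 150 + 133 = 736
—
[conc_ppm_sum2: conc_ppm <= 544 OR site IN ('sea', 'tap')]
sample_id=700: ✓ → 102
sample_id=701: ✗
sample_id=702: ✓ → 48
sample_id=703: ✗
sample_id=704: ✓ → 66
sample_id=705: ✓ → 74
sample_id=706: ✓ → 168
sample_id=707: ✗
sample_id=708: ✓ → 133
conc_ppm_sum2 = 102 + 48 + 66 + 74 + 168 + 133 = 591

conc_ppm_sum=736, conc_ppm_sum2=591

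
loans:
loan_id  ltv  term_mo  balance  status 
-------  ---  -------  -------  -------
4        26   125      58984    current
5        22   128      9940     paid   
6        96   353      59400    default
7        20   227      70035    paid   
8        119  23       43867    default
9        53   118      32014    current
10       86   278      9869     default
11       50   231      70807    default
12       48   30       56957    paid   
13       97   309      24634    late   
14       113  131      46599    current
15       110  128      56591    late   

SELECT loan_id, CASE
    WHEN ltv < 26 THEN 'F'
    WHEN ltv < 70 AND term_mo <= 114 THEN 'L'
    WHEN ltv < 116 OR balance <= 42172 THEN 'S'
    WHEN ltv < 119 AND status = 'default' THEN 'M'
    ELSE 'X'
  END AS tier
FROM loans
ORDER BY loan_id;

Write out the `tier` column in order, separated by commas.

S, F, S, F, X, S, S, S, L, S, S, S

loan_id=4: ltv < 116 OR balance <= 42172 → S
loan_id=5: ltv < 26 → F
loan_id=6: ltv < 116 OR balance <= 42172 → S
loan_id=7: ltv < 26 → F
loan_id=8: ELSE → X
loan_id=9: ltv < 116 OR balance <= 42172 → S
loan_id=10: ltv < 116 OR balance <= 42172 → S
loan_id=11: ltv < 116 OR balance <= 42172 → S
loan_id=12: ltv < 70 AND term_mo <= 114 → L
loan_id=13: ltv < 116 OR balance <= 42172 → S
loan_id=14: ltv < 116 OR balance <= 42172 → S
loan_id=15: ltv < 116 OR balance <= 42172 → S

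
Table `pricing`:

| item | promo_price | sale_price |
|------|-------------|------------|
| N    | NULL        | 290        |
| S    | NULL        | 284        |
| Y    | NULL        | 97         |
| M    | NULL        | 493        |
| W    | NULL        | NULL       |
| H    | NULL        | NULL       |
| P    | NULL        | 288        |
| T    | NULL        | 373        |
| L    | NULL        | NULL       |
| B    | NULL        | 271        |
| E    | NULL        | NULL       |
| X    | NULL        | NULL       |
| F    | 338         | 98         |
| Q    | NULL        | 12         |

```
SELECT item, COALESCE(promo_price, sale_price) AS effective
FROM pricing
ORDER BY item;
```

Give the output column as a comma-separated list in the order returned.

item=B: promo_price=NULL, sale_price=271 → 271
item=E: promo_price=NULL, sale_price=NULL (all NULL) → NULL
item=F: promo_price=338 → 338
item=H: promo_price=NULL, sale_price=NULL (all NULL) → NULL
item=L: promo_price=NULL, sale_price=NULL (all NULL) → NULL
item=M: promo_price=NULL, sale_price=493 → 493
item=N: promo_price=NULL, sale_price=290 → 290
item=P: promo_price=NULL, sale_price=288 → 288
item=Q: promo_price=NULL, sale_price=12 → 12
item=S: promo_price=NULL, sale_price=284 → 284
item=T: promo_price=NULL, sale_price=373 → 373
item=W: promo_price=NULL, sale_price=NULL (all NULL) → NULL
item=X: promo_price=NULL, sale_price=NULL (all NULL) → NULL
item=Y: promo_price=NULL, sale_price=97 → 97

271, NULL, 338, NULL, NULL, 493, 290, 288, 12, 284, 373, NULL, NULL, 97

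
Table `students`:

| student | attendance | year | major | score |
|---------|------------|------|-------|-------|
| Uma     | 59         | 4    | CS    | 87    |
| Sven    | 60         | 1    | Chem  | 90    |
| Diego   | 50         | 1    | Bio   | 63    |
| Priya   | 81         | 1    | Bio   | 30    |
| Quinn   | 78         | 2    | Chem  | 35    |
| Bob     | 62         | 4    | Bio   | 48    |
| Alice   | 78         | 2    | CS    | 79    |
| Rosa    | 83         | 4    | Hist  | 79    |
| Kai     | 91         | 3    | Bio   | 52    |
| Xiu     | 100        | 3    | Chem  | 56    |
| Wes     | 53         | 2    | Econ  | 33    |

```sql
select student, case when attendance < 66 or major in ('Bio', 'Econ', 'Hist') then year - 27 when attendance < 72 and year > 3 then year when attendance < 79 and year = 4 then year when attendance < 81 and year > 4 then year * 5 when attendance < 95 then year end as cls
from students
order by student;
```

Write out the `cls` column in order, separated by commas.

student=Alice: attendance < 95 → 2
student=Bob: attendance < 66 or major in ('Bio', 'Econ', 'Hist') → -23
student=Diego: attendance < 66 or major in ('Bio', 'Econ', 'Hist') → -26
student=Kai: attendance < 66 or major in ('Bio', 'Econ', 'Hist') → -24
student=Priya: attendance < 66 or major in ('Bio', 'Econ', 'Hist') → -26
student=Quinn: attendance < 95 → 2
student=Rosa: attendance < 66 or major in ('Bio', 'Econ', 'Hist') → -23
student=Sven: attendance < 66 or major in ('Bio', 'Econ', 'Hist') → -26
student=Uma: attendance < 66 or major in ('Bio', 'Econ', 'Hist') → -23
student=Wes: attendance < 66 or major in ('Bio', 'Econ', 'Hist') → -25
student=Xiu: (no match → NULL) → NULL

2, -23, -26, -24, -26, 2, -23, -26, -23, -25, NULL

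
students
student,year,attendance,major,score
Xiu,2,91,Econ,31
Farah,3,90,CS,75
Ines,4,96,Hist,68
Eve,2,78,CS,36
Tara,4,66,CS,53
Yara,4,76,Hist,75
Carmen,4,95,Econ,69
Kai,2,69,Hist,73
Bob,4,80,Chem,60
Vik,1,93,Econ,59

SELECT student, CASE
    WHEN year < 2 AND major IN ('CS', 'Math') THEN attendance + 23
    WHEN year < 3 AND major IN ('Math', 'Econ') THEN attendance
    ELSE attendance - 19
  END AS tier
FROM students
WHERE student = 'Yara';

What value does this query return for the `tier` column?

student = Yara: year=4, attendance=76, major=Hist, score=75.
year < 2 AND major IN ('CS', 'Math') → false
year < 3 AND major IN ('Math', 'Econ') → false
No prior WHEN matched → ELSE → 57

57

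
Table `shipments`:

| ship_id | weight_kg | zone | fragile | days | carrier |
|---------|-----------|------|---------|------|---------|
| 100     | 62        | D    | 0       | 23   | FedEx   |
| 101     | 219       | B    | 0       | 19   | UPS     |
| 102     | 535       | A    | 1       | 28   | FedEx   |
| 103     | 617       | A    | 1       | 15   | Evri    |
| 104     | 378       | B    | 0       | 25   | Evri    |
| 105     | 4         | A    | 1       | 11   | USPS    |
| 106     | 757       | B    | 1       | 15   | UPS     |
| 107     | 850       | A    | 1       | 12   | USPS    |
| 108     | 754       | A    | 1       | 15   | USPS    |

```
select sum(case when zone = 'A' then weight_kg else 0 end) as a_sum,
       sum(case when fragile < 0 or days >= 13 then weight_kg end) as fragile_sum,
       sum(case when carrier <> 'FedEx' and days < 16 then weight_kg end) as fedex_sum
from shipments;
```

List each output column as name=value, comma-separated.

a_sum=2760, fragile_sum=3322, fedex_sum=2982

[a_sum: zone = 'A']
ship_id=100: ✗
ship_id=101: ✗
ship_id=102: ✓ → 535
ship_id=103: ✓ → 617
ship_id=104: ✗
ship_id=105: ✓ → 4
ship_id=106: ✗
ship_id=107: ✓ → 850
ship_id=108: ✓ → 754
a_sum = 535 + 617 + 4 + 850 + 754 = 2760
—
[fragile_sum: fragile < 0 or days >= 13]
ship_id=100: ✓ → 62
ship_id=101: ✓ → 219
ship_id=102: ✓ → 535
ship_id=103: ✓ → 617
ship_id=104: ✓ → 378
ship_id=105: ✗
ship_id=106: ✓ → 757
ship_id=107: ✗
ship_id=108: ✓ → 754
fragile_sum = 62 + 219 + 535 + 617 + 378 + 757 + 754 = 3322
—
[fedex_sum: carrier <> 'FedEx' and days < 16]
ship_id=100: ✗
ship_id=101: ✗
ship_id=102: ✗
ship_id=103: ✓ → 617
ship_id=104: ✗
ship_id=105: ✓ → 4
ship_id=106: ✓ → 757
ship_id=107: ✓ → 850
ship_id=108: ✓ → 754
fedex_sum = 617 + 4 + 757 + 850 + 754 = 2982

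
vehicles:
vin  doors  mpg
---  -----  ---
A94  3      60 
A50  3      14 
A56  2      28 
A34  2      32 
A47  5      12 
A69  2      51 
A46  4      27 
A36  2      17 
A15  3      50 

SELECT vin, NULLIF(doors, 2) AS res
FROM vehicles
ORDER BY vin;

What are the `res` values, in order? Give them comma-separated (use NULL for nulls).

3, NULL, NULL, 4, 5, 3, NULL, NULL, 3

vin=A15: doors=3 vs 2: differ → 3
vin=A34: doors=2 vs 2: equal → NULL
vin=A36: doors=2 vs 2: equal → NULL
vin=A46: doors=4 vs 2: differ → 4
vin=A47: doors=5 vs 2: differ → 5
vin=A50: doors=3 vs 2: differ → 3
vin=A56: doors=2 vs 2: equal → NULL
vin=A69: doors=2 vs 2: equal → NULL
vin=A94: doors=3 vs 2: differ → 3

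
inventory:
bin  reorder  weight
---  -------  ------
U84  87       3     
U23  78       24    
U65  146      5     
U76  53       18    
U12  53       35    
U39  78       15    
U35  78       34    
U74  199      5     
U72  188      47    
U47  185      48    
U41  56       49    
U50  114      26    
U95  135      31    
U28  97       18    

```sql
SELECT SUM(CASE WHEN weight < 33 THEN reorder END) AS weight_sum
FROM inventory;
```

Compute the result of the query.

bin=U84: ✓ → 87
bin=U23: ✓ → 78
bin=U65: ✓ → 146
bin=U76: ✓ → 53
bin=U12: ✗
bin=U39: ✓ → 78
bin=U35: ✗
bin=U74: ✓ → 199
bin=U72: ✗
bin=U47: ✗
bin=U41: ✗
bin=U50: ✓ → 114
bin=U95: ✓ → 135
bin=U28: ✓ → 97
weight_sum = 87 + 78 + 146 + 53 + 78 + 199 + 114 + 135 + 97 = 987

987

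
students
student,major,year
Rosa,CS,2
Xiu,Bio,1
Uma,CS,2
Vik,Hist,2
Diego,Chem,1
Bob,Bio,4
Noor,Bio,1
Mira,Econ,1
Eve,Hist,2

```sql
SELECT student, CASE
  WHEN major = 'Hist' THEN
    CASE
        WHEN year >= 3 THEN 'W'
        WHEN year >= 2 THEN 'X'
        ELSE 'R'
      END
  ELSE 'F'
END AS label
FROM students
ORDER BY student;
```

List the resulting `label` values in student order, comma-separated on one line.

student=Bob: major='Bio' → outer ELSE → F
student=Diego: major='Chem' → outer ELSE → F
student=Eve: major='Hist' → inner[year >= 2] → X
student=Mira: major='Econ' → outer ELSE → F
student=Noor: major='Bio' → outer ELSE → F
student=Rosa: major='CS' → outer ELSE → F
student=Uma: major='CS' → outer ELSE → F
student=Vik: major='Hist' → inner[year >= 2] → X
student=Xiu: major='Bio' → outer ELSE → F

F, F, X, F, F, F, F, X, F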